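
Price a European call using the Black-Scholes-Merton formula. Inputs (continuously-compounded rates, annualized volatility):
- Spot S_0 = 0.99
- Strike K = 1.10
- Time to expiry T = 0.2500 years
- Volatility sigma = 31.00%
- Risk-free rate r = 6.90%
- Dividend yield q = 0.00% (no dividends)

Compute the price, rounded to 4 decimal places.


d1 = (ln(S/K) + (r - q + 0.5*sigma^2) * T) / (sigma * sqrt(T)) = -0.49095494
d2 = d1 - sigma * sqrt(T) = -0.64595494
exp(-rT) = 0.98289793; exp(-qT) = 1.00000000
C = S_0 * exp(-qT) * N(d1) - K * exp(-rT) * N(d2)
N(d1) = 0.31172916; N(d2) = 0.25915427
C = 0.9900 * 1.00000000 * 0.31172916 - 1.1000 * 0.98289793 * 0.25915427 = 0.0284

Answer: Price = 0.0284


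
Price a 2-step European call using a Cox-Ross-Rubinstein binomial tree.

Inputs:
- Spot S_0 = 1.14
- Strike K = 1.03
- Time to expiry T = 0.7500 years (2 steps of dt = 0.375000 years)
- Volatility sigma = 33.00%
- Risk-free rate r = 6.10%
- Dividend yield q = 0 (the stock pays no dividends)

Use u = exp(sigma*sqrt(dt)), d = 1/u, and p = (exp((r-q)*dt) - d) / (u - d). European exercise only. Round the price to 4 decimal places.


Answer: Price = V(0,0) = 0.2186

Derivation:
dt = T/N = 0.375000
u = exp(sigma*sqrt(dt)) = 1.223949; d = 1/u = 0.817027
p = (exp((r-q)*dt) - d) / (u - d) = 0.506513
Discount per step: exp(-r*dt) = 0.977385
Stock lattice S(k, i) with i counting down-moves:
  k=0: S(0,0) = 1.1400
  k=1: S(1,0) = 1.3953; S(1,1) = 0.9314
  k=2: S(2,0) = 1.7078; S(2,1) = 1.1400; S(2,2) = 0.7610
Terminal payoffs V(N, i) = max(S_T - K, 0):
  V(2,0) = 0.677780; V(2,1) = 0.110000; V(2,2) = 0.000000
Backward induction: V(k, i) = exp(-r*dt) * [p * V(k+1, i) + (1-p) * V(k+1, i+1)].
  V(1,0) = exp(-r*dt) * [p*0.677780 + (1-p)*0.110000] = 0.388596
  V(1,1) = exp(-r*dt) * [p*0.110000 + (1-p)*0.000000] = 0.054456
  V(0,0) = exp(-r*dt) * [p*0.388596 + (1-p)*0.054456] = 0.218643


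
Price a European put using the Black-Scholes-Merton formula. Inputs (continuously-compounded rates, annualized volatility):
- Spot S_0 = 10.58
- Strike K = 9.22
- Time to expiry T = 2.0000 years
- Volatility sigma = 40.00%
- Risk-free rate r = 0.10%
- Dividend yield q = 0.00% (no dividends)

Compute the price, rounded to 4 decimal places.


Answer: Price = 1.5783

Derivation:
d1 = (ln(S/K) + (r - q + 0.5*sigma^2) * T) / (sigma * sqrt(T)) = 0.52960599
d2 = d1 - sigma * sqrt(T) = -0.03607944
exp(-rT) = 0.99800200; exp(-qT) = 1.00000000
P = K * exp(-rT) * N(-d2) - S_0 * exp(-qT) * N(-d1)
N(-d1) = 0.29819257; N(-d2) = 0.51439049
P = 9.2200 * 0.99800200 * 0.51439049 - 10.5800 * 1.00000000 * 0.29819257 = 1.5783


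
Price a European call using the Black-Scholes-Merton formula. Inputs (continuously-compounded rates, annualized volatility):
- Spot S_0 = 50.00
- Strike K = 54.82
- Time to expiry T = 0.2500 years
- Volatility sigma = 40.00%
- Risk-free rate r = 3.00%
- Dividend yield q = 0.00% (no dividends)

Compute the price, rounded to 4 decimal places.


d1 = (ln(S/K) + (r - q + 0.5*sigma^2) * T) / (sigma * sqrt(T)) = -0.32266043
d2 = d1 - sigma * sqrt(T) = -0.52266043
exp(-rT) = 0.99252805; exp(-qT) = 1.00000000
C = S_0 * exp(-qT) * N(d1) - K * exp(-rT) * N(d2)
N(d1) = 0.37347621; N(d2) = 0.30060529
C = 50.0000 * 1.00000000 * 0.37347621 - 54.8200 * 0.99252805 * 0.30060529 = 2.3178

Answer: Price = 2.3178


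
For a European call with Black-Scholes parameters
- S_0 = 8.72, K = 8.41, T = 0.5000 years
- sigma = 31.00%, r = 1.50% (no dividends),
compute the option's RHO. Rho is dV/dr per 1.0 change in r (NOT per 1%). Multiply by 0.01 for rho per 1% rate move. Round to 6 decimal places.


Answer: Rho = 2.236020

Derivation:
d1 = 0.3089498427; d2 = 0.0897467405
phi(d1) = 0.3803499474; exp(-qT) = 1.0000000000; exp(-rT) = 0.9925280548
N(d2) = 0.5357557639
Rho = K*T*exp(-rT)*N(d2) = 8.4100 * 0.5000 * 0.9925280548 * 0.5357557639 = 2.236020


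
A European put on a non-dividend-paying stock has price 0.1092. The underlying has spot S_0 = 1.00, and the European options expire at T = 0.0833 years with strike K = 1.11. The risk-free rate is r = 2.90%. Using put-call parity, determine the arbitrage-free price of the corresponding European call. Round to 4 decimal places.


Put-call parity: C - P = S_0 * exp(-qT) - K * exp(-rT).
S_0 * exp(-qT) = 1.0000 * 1.00000000 = 1.00000000
K * exp(-rT) = 1.1100 * 0.99758722 = 1.10732181
C = P + S*exp(-qT) - K*exp(-rT)
C = 0.1092 + 1.00000000 - 1.10732181 = 0.0019

Answer: Call price = 0.0019


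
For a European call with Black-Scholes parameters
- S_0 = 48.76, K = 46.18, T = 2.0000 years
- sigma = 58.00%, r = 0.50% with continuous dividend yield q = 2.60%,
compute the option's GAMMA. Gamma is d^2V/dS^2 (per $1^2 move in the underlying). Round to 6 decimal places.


Answer: Gamma = 0.008651

Derivation:
d1 = 0.4251948903; d2 = -0.3950489759
phi(d1) = 0.3644616737; exp(-qT) = 0.9493288668; exp(-rT) = 0.9900498337
Gamma = exp(-qT) * phi(d1) / (S * sigma * sqrt(T)) = 0.9493288668 * 0.3644616737 / (48.7600 * 0.5800 * 1.4142135624) = 0.008651


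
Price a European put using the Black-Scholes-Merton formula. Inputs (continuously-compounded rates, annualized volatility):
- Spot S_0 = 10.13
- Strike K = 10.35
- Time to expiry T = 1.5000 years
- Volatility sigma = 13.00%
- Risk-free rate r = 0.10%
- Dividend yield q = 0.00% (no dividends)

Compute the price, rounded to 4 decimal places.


d1 = (ln(S/K) + (r - q + 0.5*sigma^2) * T) / (sigma * sqrt(T)) = -0.04591350
d2 = d1 - sigma * sqrt(T) = -0.20513033
exp(-rT) = 0.99850112; exp(-qT) = 1.00000000
P = K * exp(-rT) * N(-d2) - S_0 * exp(-qT) * N(-d1)
N(-d1) = 0.51831040; N(-d2) = 0.58126485
P = 10.3500 * 0.99850112 * 0.58126485 - 10.1300 * 1.00000000 * 0.51831040 = 0.7566

Answer: Price = 0.7566


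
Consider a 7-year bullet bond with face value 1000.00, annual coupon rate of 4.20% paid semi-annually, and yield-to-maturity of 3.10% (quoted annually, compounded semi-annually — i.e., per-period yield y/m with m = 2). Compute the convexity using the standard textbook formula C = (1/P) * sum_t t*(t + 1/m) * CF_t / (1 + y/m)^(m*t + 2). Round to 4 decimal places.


Answer: Convexity = 42.9333

Derivation:
Coupon per period c = face * coupon_rate / m = 21.000000
Periods per year m = 2; per-period yield y/m = 0.015500
Number of cashflows N = 14
Cashflows (t years, CF_t, discount factor 1/(1+y/m)^(m*t), PV):
  t = 0.5000: CF_t = 21.000000, DF = 0.984737, PV = 20.679468
  t = 1.0000: CF_t = 21.000000, DF = 0.969706, PV = 20.363829
  t = 1.5000: CF_t = 21.000000, DF = 0.954905, PV = 20.053007
  t = 2.0000: CF_t = 21.000000, DF = 0.940330, PV = 19.746930
  t = 2.5000: CF_t = 21.000000, DF = 0.925977, PV = 19.445524
  t = 3.0000: CF_t = 21.000000, DF = 0.911844, PV = 19.148719
  t = 3.5000: CF_t = 21.000000, DF = 0.897926, PV = 18.856444
  t = 4.0000: CF_t = 21.000000, DF = 0.884220, PV = 18.568630
  t = 4.5000: CF_t = 21.000000, DF = 0.870724, PV = 18.285210
  t = 5.0000: CF_t = 21.000000, DF = 0.857434, PV = 18.006115
  t = 5.5000: CF_t = 21.000000, DF = 0.844347, PV = 17.731280
  t = 6.0000: CF_t = 21.000000, DF = 0.831459, PV = 17.460640
  t = 6.5000: CF_t = 21.000000, DF = 0.818768, PV = 17.194131
  t = 7.0000: CF_t = 1021.000000, DF = 0.806271, PV = 823.202638
Price P = sum_t PV_t = 1068.742567
Convexity numerator sum_t t*(t + 1/m) * CF_t / (1+y/m)^(m*t + 2):
  t = 0.5000: term = 10.026504
  t = 1.0000: term = 29.620395
  t = 1.5000: term = 58.336573
  t = 2.0000: term = 95.743595
  t = 2.5000: term = 141.423332
  t = 3.0000: term = 194.970620
  t = 3.5000: term = 255.992936
  t = 4.0000: term = 324.110068
  t = 4.5000: term = 398.953802
  t = 5.0000: term = 480.167604
  t = 5.5000: term = 567.406327
  t = 6.0000: term = 660.335907
  t = 6.5000: term = 758.633079
  t = 7.0000: term = 41908.894187
Convexity = (1/P) * sum = 45884.614927 / 1068.742567 = 42.933272


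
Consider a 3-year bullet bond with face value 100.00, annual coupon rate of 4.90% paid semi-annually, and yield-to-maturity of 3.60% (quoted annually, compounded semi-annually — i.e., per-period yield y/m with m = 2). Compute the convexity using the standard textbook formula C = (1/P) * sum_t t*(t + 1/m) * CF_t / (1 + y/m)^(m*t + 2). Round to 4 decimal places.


Coupon per period c = face * coupon_rate / m = 2.450000
Periods per year m = 2; per-period yield y/m = 0.018000
Number of cashflows N = 6
Cashflows (t years, CF_t, discount factor 1/(1+y/m)^(m*t), PV):
  t = 0.5000: CF_t = 2.450000, DF = 0.982318, PV = 2.406680
  t = 1.0000: CF_t = 2.450000, DF = 0.964949, PV = 2.364126
  t = 1.5000: CF_t = 2.450000, DF = 0.947887, PV = 2.322324
  t = 2.0000: CF_t = 2.450000, DF = 0.931127, PV = 2.281261
  t = 2.5000: CF_t = 2.450000, DF = 0.914663, PV = 2.240924
  t = 3.0000: CF_t = 102.450000, DF = 0.898490, PV = 92.050318
Price P = sum_t PV_t = 103.665633
Convexity numerator sum_t t*(t + 1/m) * CF_t / (1+y/m)^(m*t + 2):
  t = 0.5000: term = 1.161162
  t = 1.0000: term = 3.421891
  t = 1.5000: term = 6.722773
  t = 2.0000: term = 11.006505
  t = 2.5000: term = 16.217836
  t = 3.0000: term = 932.650737
Convexity = (1/P) * sum = 971.180904 / 103.665633 = 9.368398

Answer: Convexity = 9.3684


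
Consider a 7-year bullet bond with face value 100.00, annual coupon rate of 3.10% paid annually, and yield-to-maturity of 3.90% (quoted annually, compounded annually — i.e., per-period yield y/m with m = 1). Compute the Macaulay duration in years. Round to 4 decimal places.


Coupon per period c = face * coupon_rate / m = 3.100000
Periods per year m = 1; per-period yield y/m = 0.039000
Number of cashflows N = 7
Cashflows (t years, CF_t, discount factor 1/(1+y/m)^(m*t), PV):
  t = 1.0000: CF_t = 3.100000, DF = 0.962464, PV = 2.983638
  t = 2.0000: CF_t = 3.100000, DF = 0.926337, PV = 2.871644
  t = 3.0000: CF_t = 3.100000, DF = 0.891566, PV = 2.763854
  t = 4.0000: CF_t = 3.100000, DF = 0.858100, PV = 2.660109
  t = 5.0000: CF_t = 3.100000, DF = 0.825890, PV = 2.560259
  t = 6.0000: CF_t = 3.100000, DF = 0.794889, PV = 2.464157
  t = 7.0000: CF_t = 103.100000, DF = 0.765052, PV = 78.876900
Price P = sum_t PV_t = 95.180562
Macaulay numerator sum_t t * PV_t:
  t * PV_t at t = 1.0000: 2.983638
  t * PV_t at t = 2.0000: 5.743288
  t * PV_t at t = 3.0000: 8.291561
  t * PV_t at t = 4.0000: 10.640438
  t * PV_t at t = 5.0000: 12.801297
  t * PV_t at t = 6.0000: 14.784943
  t * PV_t at t = 7.0000: 552.138298
Macaulay duration D = (sum_t t * PV_t) / P = 607.383463 / 95.180562 = 6.381381

Answer: Macaulay duration = 6.3814 years


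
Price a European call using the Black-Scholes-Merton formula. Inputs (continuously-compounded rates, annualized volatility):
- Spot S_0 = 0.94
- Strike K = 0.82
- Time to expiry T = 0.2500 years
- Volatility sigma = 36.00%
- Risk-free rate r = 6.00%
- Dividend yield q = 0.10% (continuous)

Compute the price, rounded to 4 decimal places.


Answer: Price = 0.1495

Derivation:
d1 = (ln(S/K) + (r - q + 0.5*sigma^2) * T) / (sigma * sqrt(T)) = 0.93069742
d2 = d1 - sigma * sqrt(T) = 0.75069742
exp(-rT) = 0.98511194; exp(-qT) = 0.99975003
C = S_0 * exp(-qT) * N(d1) - K * exp(-rT) * N(d2)
N(d1) = 0.82399495; N(d2) = 0.77358261
C = 0.9400 * 0.99975003 * 0.82399495 - 0.8200 * 0.98511194 * 0.77358261 = 0.1495


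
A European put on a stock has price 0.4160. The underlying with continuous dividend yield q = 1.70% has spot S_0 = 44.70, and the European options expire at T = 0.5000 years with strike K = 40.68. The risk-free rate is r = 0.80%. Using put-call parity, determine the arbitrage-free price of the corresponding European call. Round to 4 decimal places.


Answer: Call price = 4.2201

Derivation:
Put-call parity: C - P = S_0 * exp(-qT) - K * exp(-rT).
S_0 * exp(-qT) = 44.7000 * 0.99153602 = 44.32166022
K * exp(-rT) = 40.6800 * 0.99600799 = 40.51760501
C = P + S*exp(-qT) - K*exp(-rT)
C = 0.4160 + 44.32166022 - 40.51760501 = 4.2201


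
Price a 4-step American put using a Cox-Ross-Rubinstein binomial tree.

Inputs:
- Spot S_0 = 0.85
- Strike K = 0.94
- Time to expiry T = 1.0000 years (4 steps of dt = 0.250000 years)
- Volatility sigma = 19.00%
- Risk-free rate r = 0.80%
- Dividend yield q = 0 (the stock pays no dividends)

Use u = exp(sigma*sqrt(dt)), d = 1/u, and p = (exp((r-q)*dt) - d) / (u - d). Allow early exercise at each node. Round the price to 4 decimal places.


Answer: Price = V(0,0) = 0.1215

Derivation:
dt = T/N = 0.250000
u = exp(sigma*sqrt(dt)) = 1.099659; d = 1/u = 0.909373
p = (exp((r-q)*dt) - d) / (u - d) = 0.486789
Discount per step: exp(-r*dt) = 0.998002
Stock lattice S(k, i) with i counting down-moves:
  k=0: S(0,0) = 0.8500
  k=1: S(1,0) = 0.9347; S(1,1) = 0.7730
  k=2: S(2,0) = 1.0279; S(2,1) = 0.8500; S(2,2) = 0.7029
  k=3: S(3,0) = 1.1303; S(3,1) = 0.9347; S(3,2) = 0.7730; S(3,3) = 0.6392
  k=4: S(4,0) = 1.2429; S(4,1) = 1.0279; S(4,2) = 0.8500; S(4,3) = 0.7029; S(4,4) = 0.5813
Terminal payoffs V(N, i) = max(K - S_T, 0):
  V(4,0) = 0.000000; V(4,1) = 0.000000; V(4,2) = 0.090000; V(4,3) = 0.237085; V(4,4) = 0.358718
Backward induction: V(k, i) = exp(-r*dt) * [p * V(k+1, i) + (1-p) * V(k+1, i+1)]; then take max(V_cont, immediate exercise) for American.
  V(3,0) = exp(-r*dt) * [p*0.000000 + (1-p)*0.000000] = 0.000000; exercise = 0.000000; V(3,0) = max -> 0.000000
  V(3,1) = exp(-r*dt) * [p*0.000000 + (1-p)*0.090000] = 0.046097; exercise = 0.005290; V(3,1) = max -> 0.046097
  V(3,2) = exp(-r*dt) * [p*0.090000 + (1-p)*0.237085] = 0.165155; exercise = 0.167033; V(3,2) = max -> 0.167033
  V(3,3) = exp(-r*dt) * [p*0.237085 + (1-p)*0.358718] = 0.298910; exercise = 0.300788; V(3,3) = max -> 0.300788
  V(2,0) = exp(-r*dt) * [p*0.000000 + (1-p)*0.046097] = 0.023610; exercise = 0.000000; V(2,0) = max -> 0.023610
  V(2,1) = exp(-r*dt) * [p*0.046097 + (1-p)*0.167033] = 0.107946; exercise = 0.090000; V(2,1) = max -> 0.107946
  V(2,2) = exp(-r*dt) * [p*0.167033 + (1-p)*0.300788] = 0.235207; exercise = 0.237085; V(2,2) = max -> 0.237085
  V(1,0) = exp(-r*dt) * [p*0.023610 + (1-p)*0.107946] = 0.066759; exercise = 0.005290; V(1,0) = max -> 0.066759
  V(1,1) = exp(-r*dt) * [p*0.107946 + (1-p)*0.237085] = 0.173874; exercise = 0.167033; V(1,1) = max -> 0.173874
  V(0,0) = exp(-r*dt) * [p*0.066759 + (1-p)*0.173874] = 0.121488; exercise = 0.090000; V(0,0) = max -> 0.121488


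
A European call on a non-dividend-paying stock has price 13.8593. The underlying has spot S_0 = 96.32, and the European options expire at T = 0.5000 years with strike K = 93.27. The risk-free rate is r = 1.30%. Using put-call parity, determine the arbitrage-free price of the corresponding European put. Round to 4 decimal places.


Put-call parity: C - P = S_0 * exp(-qT) - K * exp(-rT).
S_0 * exp(-qT) = 96.3200 * 1.00000000 = 96.32000000
K * exp(-rT) = 93.2700 * 0.99352108 = 92.66571107
P = C - S*exp(-qT) + K*exp(-rT)
P = 13.8593 - 96.32000000 + 92.66571107 = 10.2050

Answer: Put price = 10.2050


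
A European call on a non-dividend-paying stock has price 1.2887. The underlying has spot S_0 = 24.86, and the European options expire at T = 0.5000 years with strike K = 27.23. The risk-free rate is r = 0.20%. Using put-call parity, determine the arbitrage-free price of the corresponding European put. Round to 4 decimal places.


Answer: Put price = 3.6315

Derivation:
Put-call parity: C - P = S_0 * exp(-qT) - K * exp(-rT).
S_0 * exp(-qT) = 24.8600 * 1.00000000 = 24.86000000
K * exp(-rT) = 27.2300 * 0.99900050 = 27.20278361
P = C - S*exp(-qT) + K*exp(-rT)
P = 1.2887 - 24.86000000 + 27.20278361 = 3.6315


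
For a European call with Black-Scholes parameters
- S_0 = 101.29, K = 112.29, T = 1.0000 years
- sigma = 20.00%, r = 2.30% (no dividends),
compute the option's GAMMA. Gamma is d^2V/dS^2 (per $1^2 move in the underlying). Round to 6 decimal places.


Answer: Gamma = 0.018824

Derivation:
d1 = -0.3004856044; d2 = -0.5004856044
phi(d1) = 0.3813322135; exp(-qT) = 1.0000000000; exp(-rT) = 0.9772624838
Gamma = exp(-qT) * phi(d1) / (S * sigma * sqrt(T)) = 1.0000000000 * 0.3813322135 / (101.2900 * 0.2000 * 1.0000000000) = 0.018824


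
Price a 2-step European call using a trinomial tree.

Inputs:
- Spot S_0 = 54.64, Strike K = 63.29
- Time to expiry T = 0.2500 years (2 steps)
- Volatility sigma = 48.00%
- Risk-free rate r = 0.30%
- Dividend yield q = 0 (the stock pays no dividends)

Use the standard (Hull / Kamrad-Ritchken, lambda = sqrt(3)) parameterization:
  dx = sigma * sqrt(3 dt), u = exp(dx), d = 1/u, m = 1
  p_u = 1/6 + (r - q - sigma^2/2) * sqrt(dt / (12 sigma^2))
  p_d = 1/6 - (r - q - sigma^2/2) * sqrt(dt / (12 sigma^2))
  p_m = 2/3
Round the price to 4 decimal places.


dt = T/N = 0.125000; dx = sigma*sqrt(3*dt) = 0.293939
u = exp(dx) = 1.341702; d = 1/u = 0.745322
p_u = 0.142810, p_m = 0.666667, p_d = 0.190524
Discount per step: exp(-r*dt) = 0.999625
Stock lattice S(k, j) with j the centered position index:
  k=0: S(0,+0) = 54.6400
  k=1: S(1,-1) = 40.7244; S(1,+0) = 54.6400; S(1,+1) = 73.3106
  k=2: S(2,-2) = 30.3528; S(2,-1) = 40.7244; S(2,+0) = 54.6400; S(2,+1) = 73.3106; S(2,+2) = 98.3609
Terminal payoffs V(N, j) = max(S_T - K, 0):
  V(2,-2) = 0.000000; V(2,-1) = 0.000000; V(2,+0) = 0.000000; V(2,+1) = 10.020583; V(2,+2) = 35.070938
Backward induction: V(k, j) = exp(-r*dt) * [p_u * V(k+1, j+1) + p_m * V(k+1, j) + p_d * V(k+1, j-1)]
  V(1,-1) = exp(-r*dt) * [p_u*0.000000 + p_m*0.000000 + p_d*0.000000] = 0.000000
  V(1,+0) = exp(-r*dt) * [p_u*10.020583 + p_m*0.000000 + p_d*0.000000] = 1.430500
  V(1,+1) = exp(-r*dt) * [p_u*35.070938 + p_m*10.020583 + p_d*0.000000] = 11.684475
  V(0,+0) = exp(-r*dt) * [p_u*11.684475 + p_m*1.430500 + p_d*0.000000] = 2.621339

Answer: Price = V(0,0) = 2.6213


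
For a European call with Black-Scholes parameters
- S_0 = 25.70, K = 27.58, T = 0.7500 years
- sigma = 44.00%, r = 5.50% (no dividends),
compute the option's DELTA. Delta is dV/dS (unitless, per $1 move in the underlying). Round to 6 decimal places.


d1 = 0.1135021280; d2 = -0.2675490497
phi(d1) = 0.3963808055; exp(-qT) = 1.0000000000; exp(-rT) = 0.9595892027
N(d1) = 0.5451837620
Delta = exp(-qT) * N(d1) = 1.0000000000 * 0.5451837620 = 0.545184

Answer: Delta = 0.545184


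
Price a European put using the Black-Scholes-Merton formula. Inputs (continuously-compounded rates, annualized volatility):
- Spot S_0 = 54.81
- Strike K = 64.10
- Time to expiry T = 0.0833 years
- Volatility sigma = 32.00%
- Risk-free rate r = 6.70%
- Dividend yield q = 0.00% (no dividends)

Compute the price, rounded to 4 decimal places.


Answer: Price = 9.0500

Derivation:
d1 = (ln(S/K) + (r - q + 0.5*sigma^2) * T) / (sigma * sqrt(T)) = -1.58866946
d2 = d1 - sigma * sqrt(T) = -1.68102703
exp(-rT) = 0.99443445; exp(-qT) = 1.00000000
P = K * exp(-rT) * N(-d2) - S_0 * exp(-qT) * N(-d1)
N(-d1) = 0.94393248; N(-d2) = 0.95362117
P = 64.1000 * 0.99443445 * 0.95362117 - 54.8100 * 1.00000000 * 0.94393248 = 9.0500


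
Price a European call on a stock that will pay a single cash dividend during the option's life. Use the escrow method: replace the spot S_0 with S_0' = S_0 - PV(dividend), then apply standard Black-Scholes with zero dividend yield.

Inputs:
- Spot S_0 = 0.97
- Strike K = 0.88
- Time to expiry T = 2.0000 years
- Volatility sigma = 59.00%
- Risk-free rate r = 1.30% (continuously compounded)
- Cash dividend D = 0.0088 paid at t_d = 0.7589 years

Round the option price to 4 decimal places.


Answer: Price = 0.3487

Derivation:
PV(D) = D * exp(-r * t_d) = 0.0088 * 0.99018281 = 0.00871361
S_0' = S_0 - PV(D) = 0.9700 - 0.00871361 = 0.96128639
d1 = (ln(S_0'/K) + (r + sigma^2/2)*T) / (sigma*sqrt(T)) = 0.55424045
d2 = d1 - sigma*sqrt(T) = -0.28014555
exp(-rT) = 0.97433509
N(d1) = 0.71029285; N(d2) = 0.38968292
C = S_0' * N(d1) - K * exp(-rT) * N(d2) = 0.96128639 * 0.71029285 - 0.8800 * 0.97433509 * 0.38968292 = 0.3487


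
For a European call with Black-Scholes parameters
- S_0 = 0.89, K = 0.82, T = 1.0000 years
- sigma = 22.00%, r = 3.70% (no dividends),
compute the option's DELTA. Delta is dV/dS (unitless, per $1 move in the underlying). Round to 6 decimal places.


Answer: Delta = 0.742326

Derivation:
d1 = 0.6505323749; d2 = 0.4305323749
phi(d1) = 0.3228605707; exp(-qT) = 1.0000000000; exp(-rT) = 0.9636761353
N(d1) = 0.7423258018
Delta = exp(-qT) * N(d1) = 1.0000000000 * 0.7423258018 = 0.742326


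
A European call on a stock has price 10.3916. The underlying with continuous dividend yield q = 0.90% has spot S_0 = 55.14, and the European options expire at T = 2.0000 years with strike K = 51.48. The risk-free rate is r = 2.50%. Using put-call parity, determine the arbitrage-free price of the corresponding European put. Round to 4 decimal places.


Answer: Put price = 5.2045

Derivation:
Put-call parity: C - P = S_0 * exp(-qT) - K * exp(-rT).
S_0 * exp(-qT) = 55.1400 * 0.98216103 = 54.15635932
K * exp(-rT) = 51.4800 * 0.95122942 = 48.96929077
P = C - S*exp(-qT) + K*exp(-rT)
P = 10.3916 - 54.15635932 + 48.96929077 = 5.2045


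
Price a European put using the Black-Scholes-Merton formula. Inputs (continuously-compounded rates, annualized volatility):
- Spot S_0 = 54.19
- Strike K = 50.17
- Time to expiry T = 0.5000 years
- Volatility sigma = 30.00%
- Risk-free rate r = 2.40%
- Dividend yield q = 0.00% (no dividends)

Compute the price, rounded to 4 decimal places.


Answer: Price = 2.4522

Derivation:
d1 = (ln(S/K) + (r - q + 0.5*sigma^2) * T) / (sigma * sqrt(T)) = 0.52598916
d2 = d1 - sigma * sqrt(T) = 0.31385713
exp(-rT) = 0.98807171; exp(-qT) = 1.00000000
P = K * exp(-rT) * N(-d2) - S_0 * exp(-qT) * N(-d1)
N(-d1) = 0.29944787; N(-d2) = 0.37681478
P = 50.1700 * 0.98807171 * 0.37681478 - 54.1900 * 1.00000000 * 0.29944787 = 2.4522


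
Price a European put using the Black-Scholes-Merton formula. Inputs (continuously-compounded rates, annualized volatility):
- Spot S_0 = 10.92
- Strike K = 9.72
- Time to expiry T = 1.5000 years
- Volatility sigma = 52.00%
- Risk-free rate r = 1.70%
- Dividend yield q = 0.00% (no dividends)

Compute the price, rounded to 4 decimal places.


Answer: Price = 1.8862

Derivation:
d1 = (ln(S/K) + (r - q + 0.5*sigma^2) * T) / (sigma * sqrt(T)) = 0.54125928
d2 = d1 - sigma * sqrt(T) = -0.09560806
exp(-rT) = 0.97482238; exp(-qT) = 1.00000000
P = K * exp(-rT) * N(-d2) - S_0 * exp(-qT) * N(-d1)
N(-d1) = 0.29416444; N(-d2) = 0.53808407
P = 9.7200 * 0.97482238 * 0.53808407 - 10.9200 * 1.00000000 * 0.29416444 = 1.8862


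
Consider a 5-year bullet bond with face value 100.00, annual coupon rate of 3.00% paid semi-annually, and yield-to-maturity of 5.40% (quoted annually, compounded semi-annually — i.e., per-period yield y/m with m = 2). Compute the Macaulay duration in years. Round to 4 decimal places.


Coupon per period c = face * coupon_rate / m = 1.500000
Periods per year m = 2; per-period yield y/m = 0.027000
Number of cashflows N = 10
Cashflows (t years, CF_t, discount factor 1/(1+y/m)^(m*t), PV):
  t = 0.5000: CF_t = 1.500000, DF = 0.973710, PV = 1.460565
  t = 1.0000: CF_t = 1.500000, DF = 0.948111, PV = 1.422166
  t = 1.5000: CF_t = 1.500000, DF = 0.923185, PV = 1.384777
  t = 2.0000: CF_t = 1.500000, DF = 0.898914, PV = 1.348371
  t = 2.5000: CF_t = 1.500000, DF = 0.875282, PV = 1.312922
  t = 3.0000: CF_t = 1.500000, DF = 0.852270, PV = 1.278405
  t = 3.5000: CF_t = 1.500000, DF = 0.829864, PV = 1.244796
  t = 4.0000: CF_t = 1.500000, DF = 0.808047, PV = 1.212070
  t = 4.5000: CF_t = 1.500000, DF = 0.786803, PV = 1.180205
  t = 5.0000: CF_t = 101.500000, DF = 0.766118, PV = 77.760959
Price P = sum_t PV_t = 89.605236
Macaulay numerator sum_t t * PV_t:
  t * PV_t at t = 0.5000: 0.730282
  t * PV_t at t = 1.0000: 1.422166
  t * PV_t at t = 1.5000: 2.077166
  t * PV_t at t = 2.0000: 2.696743
  t * PV_t at t = 2.5000: 3.282306
  t * PV_t at t = 3.0000: 3.835216
  t * PV_t at t = 3.5000: 4.356786
  t * PV_t at t = 4.0000: 4.848280
  t * PV_t at t = 4.5000: 5.310920
  t * PV_t at t = 5.0000: 388.804793
Macaulay duration D = (sum_t t * PV_t) / P = 417.364659 / 89.605236 = 4.657815

Answer: Macaulay duration = 4.6578 years


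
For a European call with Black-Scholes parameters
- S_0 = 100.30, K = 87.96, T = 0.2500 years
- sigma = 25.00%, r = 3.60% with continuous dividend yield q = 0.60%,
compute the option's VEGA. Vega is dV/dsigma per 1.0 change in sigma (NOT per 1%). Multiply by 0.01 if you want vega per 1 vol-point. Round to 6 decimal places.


Answer: Vega = 10.043115

Derivation:
d1 = 1.1727682343; d2 = 1.0477682343
phi(d1) = 0.2005621312; exp(-qT) = 0.9985011244; exp(-rT) = 0.9910403788
Vega = S * exp(-qT) * phi(d1) * sqrt(T) = 100.3000 * 0.9985011244 * 0.2005621312 * 0.5000000000 = 10.043115


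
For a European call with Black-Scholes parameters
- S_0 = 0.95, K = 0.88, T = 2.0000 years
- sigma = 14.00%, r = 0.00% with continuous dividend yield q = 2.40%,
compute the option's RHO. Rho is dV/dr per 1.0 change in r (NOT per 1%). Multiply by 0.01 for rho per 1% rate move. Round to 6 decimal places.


Answer: Rho = 0.911694

Derivation:
d1 = 0.2431441070; d2 = 0.0451542083
phi(d1) = 0.3873223211; exp(-qT) = 0.9531337871; exp(-rT) = 1.0000000000
N(d2) = 0.5180078032
Rho = K*T*exp(-rT)*N(d2) = 0.8800 * 2.0000 * 1.0000000000 * 0.5180078032 = 0.911694


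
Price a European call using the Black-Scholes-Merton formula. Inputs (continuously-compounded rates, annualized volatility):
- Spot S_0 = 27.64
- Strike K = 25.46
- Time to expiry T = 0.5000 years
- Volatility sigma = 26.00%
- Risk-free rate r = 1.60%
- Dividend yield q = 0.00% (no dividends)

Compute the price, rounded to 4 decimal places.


d1 = (ln(S/K) + (r - q + 0.5*sigma^2) * T) / (sigma * sqrt(T)) = 0.58230464
d2 = d1 - sigma * sqrt(T) = 0.39845688
exp(-rT) = 0.99203191; exp(-qT) = 1.00000000
C = S_0 * exp(-qT) * N(d1) - K * exp(-rT) * N(d2)
N(d1) = 0.71981925; N(d2) = 0.65485328
C = 27.6400 * 1.00000000 * 0.71981925 - 25.4600 * 0.99203191 * 0.65485328 = 3.3561

Answer: Price = 3.3561


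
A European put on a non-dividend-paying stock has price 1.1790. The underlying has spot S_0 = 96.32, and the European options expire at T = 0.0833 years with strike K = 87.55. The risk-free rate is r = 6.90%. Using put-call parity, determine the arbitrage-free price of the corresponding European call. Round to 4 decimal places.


Answer: Call price = 10.4508

Derivation:
Put-call parity: C - P = S_0 * exp(-qT) - K * exp(-rT).
S_0 * exp(-qT) = 96.3200 * 1.00000000 = 96.32000000
K * exp(-rT) = 87.5500 * 0.99426879 = 87.04823225
C = P + S*exp(-qT) - K*exp(-rT)
C = 1.1790 + 96.32000000 - 87.04823225 = 10.4508


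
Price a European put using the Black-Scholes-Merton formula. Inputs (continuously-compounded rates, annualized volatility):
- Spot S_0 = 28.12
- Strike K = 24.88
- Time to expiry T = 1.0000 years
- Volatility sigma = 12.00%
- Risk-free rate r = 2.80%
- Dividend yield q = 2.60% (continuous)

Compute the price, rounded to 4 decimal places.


Answer: Price = 0.2396

Derivation:
d1 = (ln(S/K) + (r - q + 0.5*sigma^2) * T) / (sigma * sqrt(T)) = 1.09680666
d2 = d1 - sigma * sqrt(T) = 0.97680666
exp(-rT) = 0.97238837; exp(-qT) = 0.97433509
P = K * exp(-rT) * N(-d2) - S_0 * exp(-qT) * N(-d1)
N(-d1) = 0.13636296; N(-d2) = 0.16433244
P = 24.8800 * 0.97238837 * 0.16433244 - 28.1200 * 0.97433509 * 0.13636296 = 0.2396


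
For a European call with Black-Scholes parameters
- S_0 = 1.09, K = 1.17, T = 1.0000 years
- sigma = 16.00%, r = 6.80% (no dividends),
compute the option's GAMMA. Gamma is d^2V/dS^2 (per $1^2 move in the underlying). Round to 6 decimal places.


d1 = 0.0623371714; d2 = -0.0976628286
phi(d1) = 0.3981679035; exp(-qT) = 1.0000000000; exp(-rT) = 0.9342604736
Gamma = exp(-qT) * phi(d1) / (S * sigma * sqrt(T)) = 1.0000000000 * 0.3981679035 / (1.0900 * 0.1600 * 1.0000000000) = 2.283073

Answer: Gamma = 2.283073


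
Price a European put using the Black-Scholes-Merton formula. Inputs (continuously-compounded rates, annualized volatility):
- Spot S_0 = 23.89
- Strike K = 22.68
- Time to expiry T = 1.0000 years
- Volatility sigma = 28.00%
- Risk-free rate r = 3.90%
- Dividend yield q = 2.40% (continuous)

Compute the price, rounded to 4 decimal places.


Answer: Price = 1.8283

Derivation:
d1 = (ln(S/K) + (r - q + 0.5*sigma^2) * T) / (sigma * sqrt(T)) = 0.37920172
d2 = d1 - sigma * sqrt(T) = 0.09920172
exp(-rT) = 0.96175071; exp(-qT) = 0.97628571
P = K * exp(-rT) * N(-d2) - S_0 * exp(-qT) * N(-d1)
N(-d1) = 0.35226904; N(-d2) = 0.46048905
P = 22.6800 * 0.96175071 * 0.46048905 - 23.8900 * 0.97628571 * 0.35226904 = 1.8283


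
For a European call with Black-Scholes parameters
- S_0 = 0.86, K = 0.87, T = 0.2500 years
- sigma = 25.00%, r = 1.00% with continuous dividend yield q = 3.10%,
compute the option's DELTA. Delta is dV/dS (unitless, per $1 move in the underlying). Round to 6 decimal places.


Answer: Delta = 0.467668

Derivation:
d1 = -0.0719865792; d2 = -0.1969865792
phi(d1) = 0.3979099455; exp(-qT) = 0.9922799538; exp(-rT) = 0.9975031224
N(d1) = 0.4713062942
Delta = exp(-qT) * N(d1) = 0.9922799538 * 0.4713062942 = 0.467668


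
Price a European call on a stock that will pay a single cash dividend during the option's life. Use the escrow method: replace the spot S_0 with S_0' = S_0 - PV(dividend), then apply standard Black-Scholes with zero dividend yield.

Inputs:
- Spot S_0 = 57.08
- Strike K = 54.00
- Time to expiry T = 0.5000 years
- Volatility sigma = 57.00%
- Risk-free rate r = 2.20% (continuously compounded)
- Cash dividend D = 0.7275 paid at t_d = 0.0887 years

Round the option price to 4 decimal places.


Answer: Price = 10.3141

Derivation:
PV(D) = D * exp(-r * t_d) = 0.7275 * 0.99805050 = 0.72608174
S_0' = S_0 - PV(D) = 57.0800 - 0.72608174 = 56.35391826
d1 = (ln(S_0'/K) + (r + sigma^2/2)*T) / (sigma*sqrt(T)) = 0.33467916
d2 = d1 - sigma*sqrt(T) = -0.06837170
exp(-rT) = 0.98906028
N(d1) = 0.63106644; N(d2) = 0.47274487
C = S_0' * N(d1) - K * exp(-rT) * N(d2) = 56.35391826 * 0.63106644 - 54.0000 * 0.98906028 * 0.47274487 = 10.3141


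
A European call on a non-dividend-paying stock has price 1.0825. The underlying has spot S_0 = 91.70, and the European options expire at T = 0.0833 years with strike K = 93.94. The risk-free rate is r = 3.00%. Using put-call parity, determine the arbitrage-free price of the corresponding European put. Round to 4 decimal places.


Answer: Put price = 3.0880

Derivation:
Put-call parity: C - P = S_0 * exp(-qT) - K * exp(-rT).
S_0 * exp(-qT) = 91.7000 * 1.00000000 = 91.70000000
K * exp(-rT) = 93.9400 * 0.99750412 = 93.70553702
P = C - S*exp(-qT) + K*exp(-rT)
P = 1.0825 - 91.70000000 + 93.70553702 = 3.0880


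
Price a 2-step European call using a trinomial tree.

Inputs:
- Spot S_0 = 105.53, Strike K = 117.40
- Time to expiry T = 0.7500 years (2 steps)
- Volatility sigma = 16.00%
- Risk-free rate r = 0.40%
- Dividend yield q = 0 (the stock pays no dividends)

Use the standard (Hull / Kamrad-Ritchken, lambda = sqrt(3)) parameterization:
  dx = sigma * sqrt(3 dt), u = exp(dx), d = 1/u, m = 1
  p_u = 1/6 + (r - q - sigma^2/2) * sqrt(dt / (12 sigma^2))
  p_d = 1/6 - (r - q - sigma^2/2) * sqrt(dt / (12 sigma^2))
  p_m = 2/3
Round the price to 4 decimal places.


Answer: Price = V(0,0) = 2.3515

Derivation:
dt = T/N = 0.375000; dx = sigma*sqrt(3*dt) = 0.169706
u = exp(dx) = 1.184956; d = 1/u = 0.843913
p_u = 0.156944, p_m = 0.666667, p_d = 0.176389
Discount per step: exp(-r*dt) = 0.998501
Stock lattice S(k, j) with j the centered position index:
  k=0: S(0,+0) = 105.5300
  k=1: S(1,-1) = 89.0582; S(1,+0) = 105.5300; S(1,+1) = 125.0484
  k=2: S(2,-2) = 75.1574; S(2,-1) = 89.0582; S(2,+0) = 105.5300; S(2,+1) = 125.0484; S(2,+2) = 148.1769
Terminal payoffs V(N, j) = max(S_T - K, 0):
  V(2,-2) = 0.000000; V(2,-1) = 0.000000; V(2,+0) = 0.000000; V(2,+1) = 7.648405; V(2,+2) = 30.776855
Backward induction: V(k, j) = exp(-r*dt) * [p_u * V(k+1, j+1) + p_m * V(k+1, j) + p_d * V(k+1, j-1)]
  V(1,-1) = exp(-r*dt) * [p_u*0.000000 + p_m*0.000000 + p_d*0.000000] = 0.000000
  V(1,+0) = exp(-r*dt) * [p_u*7.648405 + p_m*0.000000 + p_d*0.000000] = 1.198572
  V(1,+1) = exp(-r*dt) * [p_u*30.776855 + p_m*7.648405 + p_d*0.000000] = 9.914295
  V(0,+0) = exp(-r*dt) * [p_u*9.914295 + p_m*1.198572 + p_d*0.000000] = 2.351506


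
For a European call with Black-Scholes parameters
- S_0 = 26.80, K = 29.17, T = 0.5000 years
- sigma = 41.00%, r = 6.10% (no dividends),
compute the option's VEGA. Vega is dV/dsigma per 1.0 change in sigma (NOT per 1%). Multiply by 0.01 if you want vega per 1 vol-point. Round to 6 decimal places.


d1 = -0.0421294095; d2 = -0.3320431898
phi(d1) = 0.3985883987; exp(-qT) = 1.0000000000; exp(-rT) = 0.9699604321
Vega = S * exp(-qT) * phi(d1) * sqrt(T) = 26.8000 * 1.0000000000 * 0.3985883987 * 0.7071067812 = 7.553434

Answer: Vega = 7.553434


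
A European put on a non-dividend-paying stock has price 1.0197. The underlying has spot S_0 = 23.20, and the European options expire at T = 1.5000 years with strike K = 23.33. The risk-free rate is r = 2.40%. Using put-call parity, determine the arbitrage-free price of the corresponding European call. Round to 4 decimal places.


Put-call parity: C - P = S_0 * exp(-qT) - K * exp(-rT).
S_0 * exp(-qT) = 23.2000 * 1.00000000 = 23.20000000
K * exp(-rT) = 23.3300 * 0.96464029 = 22.50505805
C = P + S*exp(-qT) - K*exp(-rT)
C = 1.0197 + 23.20000000 - 22.50505805 = 1.7146

Answer: Call price = 1.7146


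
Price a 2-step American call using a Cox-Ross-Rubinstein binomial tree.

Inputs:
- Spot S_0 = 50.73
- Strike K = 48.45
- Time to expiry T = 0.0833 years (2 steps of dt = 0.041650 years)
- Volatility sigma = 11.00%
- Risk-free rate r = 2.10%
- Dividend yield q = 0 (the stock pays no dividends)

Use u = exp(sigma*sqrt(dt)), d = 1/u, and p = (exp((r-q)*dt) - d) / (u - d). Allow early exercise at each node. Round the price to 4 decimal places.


dt = T/N = 0.041650
u = exp(sigma*sqrt(dt)) = 1.022703; d = 1/u = 0.977801
p = (exp((r-q)*dt) - d) / (u - d) = 0.513876
Discount per step: exp(-r*dt) = 0.999126
Stock lattice S(k, i) with i counting down-moves:
  k=0: S(0,0) = 50.7300
  k=1: S(1,0) = 51.8817; S(1,1) = 49.6038
  k=2: S(2,0) = 53.0596; S(2,1) = 50.7300; S(2,2) = 48.5027
Terminal payoffs V(N, i) = max(S_T - K, 0):
  V(2,0) = 4.609598; V(2,1) = 2.280000; V(2,2) = 0.052683
Backward induction: V(k, i) = exp(-r*dt) * [p * V(k+1, i) + (1-p) * V(k+1, i+1)]; then take max(V_cont, immediate exercise) for American.
  V(1,0) = exp(-r*dt) * [p*4.609598 + (1-p)*2.280000] = 3.474084; exercise = 3.431725; V(1,0) = max -> 3.474084
  V(1,1) = exp(-r*dt) * [p*2.280000 + (1-p)*0.052683] = 1.196200; exercise = 1.153842; V(1,1) = max -> 1.196200
  V(0,0) = exp(-r*dt) * [p*3.474084 + (1-p)*1.196200] = 2.364679; exercise = 2.280000; V(0,0) = max -> 2.364679

Answer: Price = V(0,0) = 2.3647


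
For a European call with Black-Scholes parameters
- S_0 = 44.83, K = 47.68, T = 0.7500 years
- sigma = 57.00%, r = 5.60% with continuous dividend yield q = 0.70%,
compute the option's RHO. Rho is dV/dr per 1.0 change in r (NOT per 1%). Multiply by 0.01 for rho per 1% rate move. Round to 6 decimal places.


d1 = 0.1964065302; d2 = -0.2972279500
phi(d1) = 0.3913213084; exp(-qT) = 0.9947637572; exp(-rT) = 0.9588697806
N(d2) = 0.3831462423
Rho = K*T*exp(-rT)*N(d2) = 47.6800 * 0.7500 * 0.9588697806 * 0.3831462423 = 13.137772

Answer: Rho = 13.137772


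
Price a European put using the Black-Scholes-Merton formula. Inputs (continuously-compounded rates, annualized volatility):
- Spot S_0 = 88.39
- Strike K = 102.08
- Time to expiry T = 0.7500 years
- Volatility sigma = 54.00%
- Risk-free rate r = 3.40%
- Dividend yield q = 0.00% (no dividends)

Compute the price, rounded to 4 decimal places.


Answer: Price = 23.4733

Derivation:
d1 = (ln(S/K) + (r - q + 0.5*sigma^2) * T) / (sigma * sqrt(T)) = -0.01956144
d2 = d1 - sigma * sqrt(T) = -0.48721515
exp(-rT) = 0.97482238; exp(-qT) = 1.00000000
P = K * exp(-rT) * N(-d2) - S_0 * exp(-qT) * N(-d1)
N(-d1) = 0.50780339; N(-d2) = 0.68694707
P = 102.0800 * 0.97482238 * 0.68694707 - 88.3900 * 1.00000000 * 0.50780339 = 23.4733


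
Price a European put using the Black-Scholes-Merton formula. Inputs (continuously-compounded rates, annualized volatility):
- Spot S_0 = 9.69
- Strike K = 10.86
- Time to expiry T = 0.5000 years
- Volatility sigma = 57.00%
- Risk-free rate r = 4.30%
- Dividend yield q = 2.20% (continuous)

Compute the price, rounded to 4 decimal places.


d1 = (ln(S/K) + (r - q + 0.5*sigma^2) * T) / (sigma * sqrt(T)) = -0.05524585
d2 = d1 - sigma * sqrt(T) = -0.45829672
exp(-rT) = 0.97872948; exp(-qT) = 0.98906028
P = K * exp(-rT) * N(-d2) - S_0 * exp(-qT) * N(-d1)
N(-d1) = 0.52202870; N(-d2) = 0.67663036
P = 10.8600 * 0.97872948 * 0.67663036 - 9.6900 * 0.98906028 * 0.52202870 = 2.1888

Answer: Price = 2.1888


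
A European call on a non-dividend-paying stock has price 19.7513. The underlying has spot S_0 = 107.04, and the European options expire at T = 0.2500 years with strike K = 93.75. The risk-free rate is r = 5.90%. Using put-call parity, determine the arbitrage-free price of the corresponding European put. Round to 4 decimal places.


Answer: Put price = 5.0886

Derivation:
Put-call parity: C - P = S_0 * exp(-qT) - K * exp(-rT).
S_0 * exp(-qT) = 107.0400 * 1.00000000 = 107.04000000
K * exp(-rT) = 93.7500 * 0.98535825 = 92.37733579
P = C - S*exp(-qT) + K*exp(-rT)
P = 19.7513 - 107.04000000 + 92.37733579 = 5.0886


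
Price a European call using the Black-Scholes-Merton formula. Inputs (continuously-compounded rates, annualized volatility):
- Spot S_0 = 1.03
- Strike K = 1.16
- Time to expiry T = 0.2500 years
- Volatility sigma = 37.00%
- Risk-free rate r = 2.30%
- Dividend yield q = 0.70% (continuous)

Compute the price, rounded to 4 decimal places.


d1 = (ln(S/K) + (r - q + 0.5*sigma^2) * T) / (sigma * sqrt(T)) = -0.52837137
d2 = d1 - sigma * sqrt(T) = -0.71337137
exp(-rT) = 0.99426650; exp(-qT) = 0.99825153
C = S_0 * exp(-qT) * N(d1) - K * exp(-rT) * N(d2)
N(d1) = 0.29862080; N(d2) = 0.23780799
C = 1.0300 * 0.99825153 * 0.29862080 - 1.1600 * 0.99426650 * 0.23780799 = 0.0328

Answer: Price = 0.0328


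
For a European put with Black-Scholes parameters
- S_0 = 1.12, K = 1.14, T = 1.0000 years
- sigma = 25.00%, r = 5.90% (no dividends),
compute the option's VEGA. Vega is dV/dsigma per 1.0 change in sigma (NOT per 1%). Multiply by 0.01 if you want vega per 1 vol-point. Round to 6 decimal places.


d1 = 0.2902016916; d2 = 0.0402016916
phi(d1) = 0.3824921900; exp(-qT) = 1.0000000000; exp(-rT) = 0.9427067692
Vega = S * exp(-qT) * phi(d1) * sqrt(T) = 1.1200 * 1.0000000000 * 0.3824921900 * 1.0000000000 = 0.428391

Answer: Vega = 0.428391


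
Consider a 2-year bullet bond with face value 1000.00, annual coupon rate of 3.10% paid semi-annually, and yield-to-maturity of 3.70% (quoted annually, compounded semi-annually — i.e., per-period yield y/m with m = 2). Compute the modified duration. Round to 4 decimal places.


Answer: Modified duration = 1.9189

Derivation:
Coupon per period c = face * coupon_rate / m = 15.500000
Periods per year m = 2; per-period yield y/m = 0.018500
Number of cashflows N = 4
Cashflows (t years, CF_t, discount factor 1/(1+y/m)^(m*t), PV):
  t = 0.5000: CF_t = 15.500000, DF = 0.981836, PV = 15.218459
  t = 1.0000: CF_t = 15.500000, DF = 0.964002, PV = 14.942031
  t = 1.5000: CF_t = 15.500000, DF = 0.946492, PV = 14.670624
  t = 2.0000: CF_t = 1015.500000, DF = 0.929300, PV = 943.703997
Price P = sum_t PV_t = 988.535111
First compute Macaulay numerator sum_t t * PV_t:
  t * PV_t at t = 0.5000: 7.609229
  t * PV_t at t = 1.0000: 14.942031
  t * PV_t at t = 1.5000: 22.005937
  t * PV_t at t = 2.0000: 1887.407994
Macaulay duration D = 1931.965190 / 988.535111 = 1.954372
Modified duration = D / (1 + y/m) = 1.954372 / (1 + 0.018500) = 1.918873


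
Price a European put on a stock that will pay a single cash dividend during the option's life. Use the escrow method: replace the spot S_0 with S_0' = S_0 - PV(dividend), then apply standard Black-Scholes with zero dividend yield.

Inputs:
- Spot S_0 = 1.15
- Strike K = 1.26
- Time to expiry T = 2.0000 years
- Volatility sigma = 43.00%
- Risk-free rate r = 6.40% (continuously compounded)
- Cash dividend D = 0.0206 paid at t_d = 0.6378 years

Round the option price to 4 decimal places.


PV(D) = D * exp(-r * t_d) = 0.0206 * 0.96000268 = 0.01977606
S_0' = S_0 - PV(D) = 1.1500 - 0.01977606 = 1.13022394
d1 = (ln(S_0'/K) + (r + sigma^2/2)*T) / (sigma*sqrt(T)) = 0.33580020
d2 = d1 - sigma*sqrt(T) = -0.27231163
exp(-rT) = 0.87985338
N(-d1) = 0.36851077; N(-d2) = 0.60730879
P = K * exp(-rT) * N(-d2) - S_0' * N(-d1) = 1.2600 * 0.87985338 * 0.60730879 - 1.13022394 * 0.36851077 = 0.2568

Answer: Price = 0.2568
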